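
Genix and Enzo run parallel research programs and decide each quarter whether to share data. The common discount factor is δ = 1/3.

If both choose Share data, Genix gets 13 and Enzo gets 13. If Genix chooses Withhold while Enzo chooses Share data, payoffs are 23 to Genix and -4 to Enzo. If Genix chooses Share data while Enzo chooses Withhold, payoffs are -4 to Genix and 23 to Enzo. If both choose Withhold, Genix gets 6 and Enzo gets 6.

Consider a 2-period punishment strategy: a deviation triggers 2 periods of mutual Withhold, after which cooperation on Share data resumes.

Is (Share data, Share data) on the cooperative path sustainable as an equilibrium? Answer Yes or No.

No

Comparing payoff streams over the 3 periods until play realigns: cooperate → 13(1+δ+…+δ^2); deviate → 23 + 6(δ+…+δ^2).
Cooperation is sustained iff (13−6)(δ+…+δ^2) ≥ 23−13.
δ+…+δ^2 = 1/3·(1−(1/3)^2)/(1−1/3) = 0.4444, and (23−13)/(13−6) = 1.4286.
0.4444 < 1.4286, so cooperation is not sustainable.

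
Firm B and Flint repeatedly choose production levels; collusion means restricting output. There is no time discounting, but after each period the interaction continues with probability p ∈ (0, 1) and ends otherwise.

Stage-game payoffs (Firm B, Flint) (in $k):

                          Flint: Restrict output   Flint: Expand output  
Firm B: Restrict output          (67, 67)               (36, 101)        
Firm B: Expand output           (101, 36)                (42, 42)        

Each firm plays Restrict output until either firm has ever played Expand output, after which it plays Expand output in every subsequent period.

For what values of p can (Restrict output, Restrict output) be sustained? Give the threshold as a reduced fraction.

Expected cooperation value is 67 + p·67 + p²·67 + … = 67/(1−p); deviation gives 101 + p·42/(1−p).
67 ≥ 101(1−p) + 42p ⇒ 59p ≥ 34 ⇒ p ≥ 34/59.

34/59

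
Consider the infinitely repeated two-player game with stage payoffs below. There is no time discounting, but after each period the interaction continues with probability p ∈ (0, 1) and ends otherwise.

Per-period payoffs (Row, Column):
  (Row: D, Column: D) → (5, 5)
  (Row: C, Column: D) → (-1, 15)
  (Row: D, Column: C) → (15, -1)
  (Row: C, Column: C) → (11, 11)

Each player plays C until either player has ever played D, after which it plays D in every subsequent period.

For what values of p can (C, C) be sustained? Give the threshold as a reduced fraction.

Expected cooperation value is 11 + p·11 + p²·11 + … = 11/(1−p); deviation gives 15 + p·5/(1−p).
11 ≥ 15(1−p) + 5p ⇒ 10p ≥ 4 ⇒ p ≥ 4/10 = 2/5.

2/5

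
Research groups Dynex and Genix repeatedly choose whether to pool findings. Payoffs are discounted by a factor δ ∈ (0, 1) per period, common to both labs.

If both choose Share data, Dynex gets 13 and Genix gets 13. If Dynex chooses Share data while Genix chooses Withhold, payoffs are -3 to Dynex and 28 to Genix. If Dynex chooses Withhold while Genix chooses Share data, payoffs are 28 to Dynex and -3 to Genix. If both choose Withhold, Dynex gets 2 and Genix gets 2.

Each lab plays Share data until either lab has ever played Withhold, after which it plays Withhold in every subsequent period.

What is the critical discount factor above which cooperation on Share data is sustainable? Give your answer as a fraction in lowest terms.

One-period gain from deviating is 28 − 13 = 15. The loss is 13 − 2 = 11 in every subsequent period, with present value 11·δ/(1−δ).
Deviation is unprofitable when 11·δ/(1−δ) ≥ 15, i.e. δ/(1−δ) ≥ 15/11.
Equivalently δ ≥ 15/(15+11) = 15/26.

15/26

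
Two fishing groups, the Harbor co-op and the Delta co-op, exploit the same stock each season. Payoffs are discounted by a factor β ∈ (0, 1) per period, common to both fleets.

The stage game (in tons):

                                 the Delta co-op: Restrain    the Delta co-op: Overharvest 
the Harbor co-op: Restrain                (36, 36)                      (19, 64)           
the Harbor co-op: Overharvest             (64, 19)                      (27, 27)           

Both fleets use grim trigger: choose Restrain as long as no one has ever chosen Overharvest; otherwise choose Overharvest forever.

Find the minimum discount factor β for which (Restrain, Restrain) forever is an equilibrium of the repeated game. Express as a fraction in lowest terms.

28/37

36/(1−β) ≥ 64 + 27β/(1−β)
36 ≥ 64 − 37β
β ≥ 28/37.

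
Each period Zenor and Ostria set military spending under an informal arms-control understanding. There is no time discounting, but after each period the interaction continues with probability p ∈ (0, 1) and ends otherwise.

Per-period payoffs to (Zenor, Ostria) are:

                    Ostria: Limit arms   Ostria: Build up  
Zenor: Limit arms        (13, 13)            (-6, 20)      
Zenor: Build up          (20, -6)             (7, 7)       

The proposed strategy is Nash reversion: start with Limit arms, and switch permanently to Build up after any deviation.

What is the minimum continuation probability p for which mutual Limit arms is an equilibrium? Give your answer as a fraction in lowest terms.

7/13

Expected cooperation value is 13 + p·13 + p²·13 + … = 13/(1−p); deviation gives 20 + p·7/(1−p).
13 ≥ 20(1−p) + 7p ⇒ 13p ≥ 7 ⇒ p ≥ 7/13.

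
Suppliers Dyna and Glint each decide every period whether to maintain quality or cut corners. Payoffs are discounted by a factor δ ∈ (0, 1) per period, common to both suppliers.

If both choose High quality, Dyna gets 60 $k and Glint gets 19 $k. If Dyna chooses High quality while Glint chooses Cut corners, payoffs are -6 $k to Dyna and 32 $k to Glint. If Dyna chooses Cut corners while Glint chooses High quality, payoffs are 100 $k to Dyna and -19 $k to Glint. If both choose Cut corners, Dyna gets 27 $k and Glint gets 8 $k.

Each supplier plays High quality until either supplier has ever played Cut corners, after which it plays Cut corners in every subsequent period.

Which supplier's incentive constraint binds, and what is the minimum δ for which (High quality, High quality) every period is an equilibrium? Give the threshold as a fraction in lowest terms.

Dyna; δ ≥ 40/73

For Dyna: deviation gain 100−60 = 40, per-period punishment loss 60−27 = 33. IC gives δ ≥ 40/73.
For Glint: gain 13, loss 11 per period, so δ ≥ 13/24.
The tighter constraint is Dyna's, so cooperation needs δ ≥ 40/73.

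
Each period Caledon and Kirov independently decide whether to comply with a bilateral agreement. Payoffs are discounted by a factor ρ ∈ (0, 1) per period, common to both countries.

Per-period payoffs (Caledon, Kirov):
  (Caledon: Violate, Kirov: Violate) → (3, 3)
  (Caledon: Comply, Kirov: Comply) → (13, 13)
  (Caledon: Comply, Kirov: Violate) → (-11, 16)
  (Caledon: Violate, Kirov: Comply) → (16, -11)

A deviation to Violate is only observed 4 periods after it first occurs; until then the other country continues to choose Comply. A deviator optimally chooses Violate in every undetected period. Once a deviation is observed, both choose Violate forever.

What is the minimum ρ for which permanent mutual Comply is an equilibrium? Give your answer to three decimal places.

The best deviation is to choose Violate for all 4 undetected periods, earning 16 each, then 3 forever once detected.
Deviation value: 16(1−ρ^4)/(1−ρ) + 3ρ^4/(1−ρ); cooperation value: 13/(1−ρ).
IC: 13 ≥ 16(1−ρ^4) + 3ρ^4 = 16 − 13ρ^4.
So ρ^4 ≥ 3/13, giving ρ ≥ (3/13)^(1/4) ≈ 0.693.

0.693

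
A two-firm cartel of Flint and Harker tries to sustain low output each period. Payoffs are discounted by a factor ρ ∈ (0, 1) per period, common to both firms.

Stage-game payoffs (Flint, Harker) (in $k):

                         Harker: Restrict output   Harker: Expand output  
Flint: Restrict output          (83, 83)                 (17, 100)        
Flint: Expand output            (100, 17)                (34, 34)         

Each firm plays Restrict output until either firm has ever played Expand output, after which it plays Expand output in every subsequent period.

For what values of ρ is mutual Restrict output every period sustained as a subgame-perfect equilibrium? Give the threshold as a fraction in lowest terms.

Under grim trigger the critical discount factor is (T−C)/(T−P) with T = 100, C = 83, P = 34.
ρ* = (100−83)/(100−34) = 17/66.

17/66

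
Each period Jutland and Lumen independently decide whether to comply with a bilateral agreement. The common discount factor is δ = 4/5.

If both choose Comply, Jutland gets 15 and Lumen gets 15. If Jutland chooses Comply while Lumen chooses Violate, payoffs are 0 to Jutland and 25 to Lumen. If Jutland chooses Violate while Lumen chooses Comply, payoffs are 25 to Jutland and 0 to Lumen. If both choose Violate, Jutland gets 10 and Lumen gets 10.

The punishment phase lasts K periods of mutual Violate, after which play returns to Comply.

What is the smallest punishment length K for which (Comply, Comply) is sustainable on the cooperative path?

4

IC: δ(1−δ^K)/(1−δ) ≥ (25−15)/(15−10) = 2.
With δ = 4/5: need 1 − δ^K ≥ 2·(1−4/5)/(4/5), i.e. δ^K ≤ 0.5000.
Since (4/5)^3 = 0.5120 and (4/5)^4 = 0.4096, the smallest such K is 4.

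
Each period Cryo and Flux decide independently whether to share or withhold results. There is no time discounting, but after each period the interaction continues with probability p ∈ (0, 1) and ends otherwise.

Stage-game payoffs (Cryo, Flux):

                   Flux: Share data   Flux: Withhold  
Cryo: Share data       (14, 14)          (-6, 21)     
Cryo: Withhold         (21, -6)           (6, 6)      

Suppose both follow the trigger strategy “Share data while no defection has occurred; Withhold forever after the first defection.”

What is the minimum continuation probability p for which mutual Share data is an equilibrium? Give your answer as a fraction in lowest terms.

With no time discounting, the continuation probability p plays the role of the discount factor.
Grim-trigger IC: 14/(1−p) ≥ 21 + 6p/(1−p) ⇒ p ≥ (21−14)/(21−6) = 7/15.

7/15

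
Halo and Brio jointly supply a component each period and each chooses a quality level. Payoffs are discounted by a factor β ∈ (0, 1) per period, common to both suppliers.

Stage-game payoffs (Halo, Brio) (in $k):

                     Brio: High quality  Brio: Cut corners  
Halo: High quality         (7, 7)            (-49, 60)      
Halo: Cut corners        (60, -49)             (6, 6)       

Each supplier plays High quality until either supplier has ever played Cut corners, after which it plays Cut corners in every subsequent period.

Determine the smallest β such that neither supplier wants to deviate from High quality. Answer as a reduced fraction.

Cooperation forever yields 7 each period: 7/(1−β).
Deviating yields 60 once, then 6 forever: 60 + 6β/(1−β).
No profitable deviation requires 7/(1−β) ≥ 60 + 6β/(1−β).
Multiplying by (1−β): 7 ≥ 60(1−β) + 6β = 60 − 54β.
So 54β ≥ 53, i.e. β ≥ 53/54.

53/54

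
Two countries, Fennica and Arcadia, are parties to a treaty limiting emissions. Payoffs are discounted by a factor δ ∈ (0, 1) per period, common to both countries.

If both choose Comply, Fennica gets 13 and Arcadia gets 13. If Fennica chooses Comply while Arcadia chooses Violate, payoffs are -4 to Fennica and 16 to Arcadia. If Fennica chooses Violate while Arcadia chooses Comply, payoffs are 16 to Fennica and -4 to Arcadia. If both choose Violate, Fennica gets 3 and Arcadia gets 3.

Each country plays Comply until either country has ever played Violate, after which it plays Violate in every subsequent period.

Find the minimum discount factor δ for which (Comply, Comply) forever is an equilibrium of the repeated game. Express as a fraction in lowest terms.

Cooperation forever yields 13 each period: 13/(1−δ).
Deviating yields 16 once, then 3 forever: 16 + 3δ/(1−δ).
No profitable deviation requires 13/(1−δ) ≥ 16 + 3δ/(1−δ).
Multiplying by (1−δ): 13 ≥ 16(1−δ) + 3δ = 16 − 13δ.
So 13δ ≥ 3, i.e. δ ≥ 3/13.

3/13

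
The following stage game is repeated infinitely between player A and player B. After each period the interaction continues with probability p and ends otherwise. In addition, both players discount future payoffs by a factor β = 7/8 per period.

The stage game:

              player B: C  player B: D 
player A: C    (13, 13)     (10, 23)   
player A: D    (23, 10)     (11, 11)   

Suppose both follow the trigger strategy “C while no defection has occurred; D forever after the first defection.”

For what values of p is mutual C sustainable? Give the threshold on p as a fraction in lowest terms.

20/21

With continuation probability p and discount β, the effective per-period discount factor is βp.
Grim-trigger IC: βp ≥ (23−13)/(23−11) = 5/6.
So p ≥ (5/6)/(7/8) = 20/21.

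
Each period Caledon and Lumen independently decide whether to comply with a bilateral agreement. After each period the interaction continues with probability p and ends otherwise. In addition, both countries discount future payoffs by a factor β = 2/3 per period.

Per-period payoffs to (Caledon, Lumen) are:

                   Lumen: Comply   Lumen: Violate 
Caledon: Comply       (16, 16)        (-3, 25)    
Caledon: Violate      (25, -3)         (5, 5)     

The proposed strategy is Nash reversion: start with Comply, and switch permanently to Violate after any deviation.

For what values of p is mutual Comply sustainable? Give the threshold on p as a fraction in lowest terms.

27/40

With continuation probability p and discount β, the effective per-period discount factor is βp.
Grim-trigger IC: βp ≥ (25−16)/(25−5) = 9/20.
So p ≥ (9/20)/(2/3) = 27/40.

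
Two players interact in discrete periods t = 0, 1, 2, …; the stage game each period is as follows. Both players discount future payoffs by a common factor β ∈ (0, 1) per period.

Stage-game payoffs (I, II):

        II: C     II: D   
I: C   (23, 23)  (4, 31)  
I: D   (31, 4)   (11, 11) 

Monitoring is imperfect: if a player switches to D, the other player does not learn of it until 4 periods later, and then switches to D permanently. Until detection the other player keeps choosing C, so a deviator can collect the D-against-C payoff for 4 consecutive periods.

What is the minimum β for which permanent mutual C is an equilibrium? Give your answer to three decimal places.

0.795

Deviating for the 4 undetected periods gains 31−23 = 8 per period over cooperation, then loses 23−11 = 12 per period forever once punishment starts.
Gain: 8(1 + β + … + β^3); loss: 12·β^4/(1−β).
No profitable deviation ⇔ 8(1−β^4) ≤ 12·β^4, i.e. β^4 ≥ 8/(8+12) = 2/5.
Hence β ≥ (2/5)^(1/4) ≈ 0.795.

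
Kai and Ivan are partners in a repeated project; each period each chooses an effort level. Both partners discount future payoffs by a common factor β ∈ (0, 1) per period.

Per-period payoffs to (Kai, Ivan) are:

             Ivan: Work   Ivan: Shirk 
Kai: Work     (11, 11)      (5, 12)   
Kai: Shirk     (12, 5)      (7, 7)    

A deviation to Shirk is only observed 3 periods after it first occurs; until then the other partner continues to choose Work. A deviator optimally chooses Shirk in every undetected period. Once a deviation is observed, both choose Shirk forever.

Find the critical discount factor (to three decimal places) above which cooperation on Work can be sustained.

0.585

The best deviation is to choose Shirk for all 3 undetected periods, earning 12 each, then 7 forever once detected.
Deviation value: 12(1−β^3)/(1−β) + 7β^3/(1−β); cooperation value: 11/(1−β).
IC: 11 ≥ 12(1−β^3) + 7β^3 = 12 − 5β^3.
So β^3 ≥ 1/5, giving β ≥ (1/5)^(1/3) ≈ 0.585.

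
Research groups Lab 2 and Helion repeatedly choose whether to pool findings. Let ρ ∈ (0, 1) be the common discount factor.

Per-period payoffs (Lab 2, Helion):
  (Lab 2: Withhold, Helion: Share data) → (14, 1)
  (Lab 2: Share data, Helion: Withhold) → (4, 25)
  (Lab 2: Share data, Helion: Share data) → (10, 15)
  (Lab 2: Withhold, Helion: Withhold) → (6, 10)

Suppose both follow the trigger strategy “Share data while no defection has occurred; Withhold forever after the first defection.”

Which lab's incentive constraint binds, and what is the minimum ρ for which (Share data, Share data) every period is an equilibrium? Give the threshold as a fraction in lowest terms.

Helion; ρ ≥ 2/3

Lab 2's threshold: (14−10)/(14−6) = 1/2.
Helion's threshold: (25−15)/(25−10) = 2/3.
1/2 < 2/3, so Helion binds and ρ* = 2/3.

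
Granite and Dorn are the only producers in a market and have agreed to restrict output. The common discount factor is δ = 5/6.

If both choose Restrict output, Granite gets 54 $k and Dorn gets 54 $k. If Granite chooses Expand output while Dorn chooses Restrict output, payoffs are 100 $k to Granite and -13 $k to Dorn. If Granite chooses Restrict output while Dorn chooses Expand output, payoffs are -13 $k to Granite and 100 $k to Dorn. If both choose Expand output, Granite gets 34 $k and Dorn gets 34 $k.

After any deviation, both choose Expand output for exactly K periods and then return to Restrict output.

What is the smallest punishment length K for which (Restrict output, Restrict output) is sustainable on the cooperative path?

No profitable deviation requires (54−34)(δ+…+δ^K) ≥ 100−54, i.e. δ+…+δ^K ≥ 23/10 ≈ 2.3000.
With δ = 5/6, the partial sums are K=1: 0.8333, K=2: 1.5278, K=3: 2.1065, K=4: 2.5887.
K = 4 is the first length at which the sum reaches 2.3000.

4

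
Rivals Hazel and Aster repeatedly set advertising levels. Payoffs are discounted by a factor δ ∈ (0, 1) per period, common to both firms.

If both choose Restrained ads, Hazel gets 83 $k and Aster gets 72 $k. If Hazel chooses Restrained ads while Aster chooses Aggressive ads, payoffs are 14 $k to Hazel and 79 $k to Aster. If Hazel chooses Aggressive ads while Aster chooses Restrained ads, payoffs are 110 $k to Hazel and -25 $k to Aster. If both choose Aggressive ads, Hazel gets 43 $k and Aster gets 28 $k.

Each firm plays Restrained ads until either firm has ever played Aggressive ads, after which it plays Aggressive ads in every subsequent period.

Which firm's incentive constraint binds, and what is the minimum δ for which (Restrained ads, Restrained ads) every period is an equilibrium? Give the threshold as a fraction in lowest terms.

Hazel's threshold: (110−83)/(110−43) = 27/67.
Aster's threshold: (79−72)/(79−28) = 7/51.
27/67 > 7/51, so Hazel binds and δ* = 27/67.

Hazel; δ ≥ 27/67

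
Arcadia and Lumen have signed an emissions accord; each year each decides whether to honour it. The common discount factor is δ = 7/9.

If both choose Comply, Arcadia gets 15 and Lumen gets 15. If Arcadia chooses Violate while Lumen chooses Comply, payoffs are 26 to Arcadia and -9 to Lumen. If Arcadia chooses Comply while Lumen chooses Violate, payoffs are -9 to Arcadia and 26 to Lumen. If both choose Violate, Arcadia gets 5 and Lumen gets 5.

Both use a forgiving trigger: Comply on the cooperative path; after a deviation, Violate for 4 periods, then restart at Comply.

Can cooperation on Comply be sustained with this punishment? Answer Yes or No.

Yes

IC: δ+…+δ^4 ≥ (26−15)/(15−5) = 11/10.
At δ = 7/9: partial sum = 2.2192 ≥ 1.1000. Cooperation sustainable.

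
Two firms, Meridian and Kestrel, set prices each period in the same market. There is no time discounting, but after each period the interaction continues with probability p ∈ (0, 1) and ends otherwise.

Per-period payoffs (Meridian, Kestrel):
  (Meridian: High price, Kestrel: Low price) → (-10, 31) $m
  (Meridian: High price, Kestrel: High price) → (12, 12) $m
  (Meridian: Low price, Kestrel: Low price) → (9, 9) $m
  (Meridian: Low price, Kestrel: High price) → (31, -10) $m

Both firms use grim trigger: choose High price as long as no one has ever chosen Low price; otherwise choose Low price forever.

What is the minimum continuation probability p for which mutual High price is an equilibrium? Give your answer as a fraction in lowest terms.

Expected cooperation value is 12 + p·12 + p²·12 + … = 12/(1−p); deviation gives 31 + p·9/(1−p).
12 ≥ 31(1−p) + 9p ⇒ 22p ≥ 19 ⇒ p ≥ 19/22.

19/22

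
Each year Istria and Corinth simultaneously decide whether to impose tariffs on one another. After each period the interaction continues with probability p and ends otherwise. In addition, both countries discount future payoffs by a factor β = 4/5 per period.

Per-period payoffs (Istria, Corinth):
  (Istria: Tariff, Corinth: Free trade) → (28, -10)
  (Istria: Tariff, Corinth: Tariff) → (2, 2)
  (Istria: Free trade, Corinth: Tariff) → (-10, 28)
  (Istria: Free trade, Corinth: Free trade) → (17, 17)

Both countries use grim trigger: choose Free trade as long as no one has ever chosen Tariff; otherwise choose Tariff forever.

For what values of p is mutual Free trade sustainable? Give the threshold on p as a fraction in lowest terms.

55/104

Expected continuation weight on next period's payoff is β·p = 4/5·p, which plays the role of the discount factor.
Cooperation requires 4/5·p ≥ (28−17)/(28−2) = 11/26, hence p ≥ 55/104.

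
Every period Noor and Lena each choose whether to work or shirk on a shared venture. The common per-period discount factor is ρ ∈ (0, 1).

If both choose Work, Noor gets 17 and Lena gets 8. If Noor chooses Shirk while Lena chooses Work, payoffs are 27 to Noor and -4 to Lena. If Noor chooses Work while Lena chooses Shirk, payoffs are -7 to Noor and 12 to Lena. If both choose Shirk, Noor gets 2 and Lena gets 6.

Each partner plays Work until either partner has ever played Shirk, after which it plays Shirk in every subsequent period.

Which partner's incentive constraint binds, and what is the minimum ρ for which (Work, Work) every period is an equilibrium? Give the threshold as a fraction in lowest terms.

Noor: cooperation gives 17 each period; deviation gives 27 once then 2 forever.
  17/(1−ρ) ≥ 27 + 2ρ/(1−ρ) ⇒ ρ ≥ 10/25 = 2/5.
Lena: cooperation gives 8 each period; deviation gives 12 once then 6 forever.
  ρ ≥ 4/6 = 2/3.
Both must hold, so the binding constraint is Lena's: ρ ≥ 2/3.

Lena; ρ ≥ 2/3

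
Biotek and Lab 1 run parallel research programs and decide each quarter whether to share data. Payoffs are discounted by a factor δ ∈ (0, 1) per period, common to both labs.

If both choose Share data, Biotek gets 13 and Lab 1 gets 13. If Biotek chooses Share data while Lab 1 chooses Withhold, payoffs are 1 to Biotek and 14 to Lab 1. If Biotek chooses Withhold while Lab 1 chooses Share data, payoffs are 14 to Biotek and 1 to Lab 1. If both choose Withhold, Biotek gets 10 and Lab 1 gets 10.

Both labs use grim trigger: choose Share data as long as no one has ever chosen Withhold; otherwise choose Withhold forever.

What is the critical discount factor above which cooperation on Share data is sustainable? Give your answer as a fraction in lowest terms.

13/(1−δ) ≥ 14 + 10δ/(1−δ)
13 ≥ 14 − 4δ
δ ≥ 1/4.

1/4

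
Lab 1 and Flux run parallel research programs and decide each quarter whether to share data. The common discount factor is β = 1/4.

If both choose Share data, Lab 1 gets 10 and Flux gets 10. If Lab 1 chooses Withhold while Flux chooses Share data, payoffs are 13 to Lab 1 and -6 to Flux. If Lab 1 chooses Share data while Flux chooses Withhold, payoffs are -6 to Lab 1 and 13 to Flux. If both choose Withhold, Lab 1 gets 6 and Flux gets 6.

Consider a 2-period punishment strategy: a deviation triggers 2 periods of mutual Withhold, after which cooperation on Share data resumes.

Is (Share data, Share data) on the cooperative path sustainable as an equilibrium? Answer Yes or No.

No

Comparing payoff streams over the 3 periods until play realigns: cooperate → 10(1+β+…+β^2); deviate → 13 + 6(β+…+β^2).
Cooperation is sustained iff (10−6)(β+…+β^2) ≥ 13−10.
β+…+β^2 = 1/4·(1−(1/4)^2)/(1−1/4) = 0.3125, and (13−10)/(10−6) = 0.7500.
0.3125 < 0.7500, so cooperation is not sustainable.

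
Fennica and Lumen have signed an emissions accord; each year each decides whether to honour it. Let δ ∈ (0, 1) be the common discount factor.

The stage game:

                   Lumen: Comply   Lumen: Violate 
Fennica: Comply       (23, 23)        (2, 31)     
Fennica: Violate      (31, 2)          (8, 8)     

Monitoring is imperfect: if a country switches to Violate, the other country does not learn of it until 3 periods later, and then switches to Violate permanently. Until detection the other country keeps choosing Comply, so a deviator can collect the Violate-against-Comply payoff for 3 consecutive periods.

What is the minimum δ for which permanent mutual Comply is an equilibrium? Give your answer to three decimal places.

Deviating for the 3 undetected periods gains 31−23 = 8 per period over cooperation, then loses 23−8 = 15 per period forever once punishment starts.
Gain: 8(1 + δ + … + δ^2); loss: 15·δ^3/(1−δ).
No profitable deviation ⇔ 8(1−δ^3) ≤ 15·δ^3, i.e. δ^3 ≥ 8/(8+15) = 8/23.
Hence δ ≥ (8/23)^(1/3) ≈ 0.703.

0.703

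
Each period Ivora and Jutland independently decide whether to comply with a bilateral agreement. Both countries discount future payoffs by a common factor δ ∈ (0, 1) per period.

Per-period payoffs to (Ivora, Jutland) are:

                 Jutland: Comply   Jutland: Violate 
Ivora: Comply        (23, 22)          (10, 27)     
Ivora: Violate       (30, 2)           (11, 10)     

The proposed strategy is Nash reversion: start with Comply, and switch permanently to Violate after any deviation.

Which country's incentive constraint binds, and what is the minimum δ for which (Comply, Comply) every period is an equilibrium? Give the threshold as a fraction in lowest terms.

Ivora; δ ≥ 7/19

Ivora: cooperation gives 23 each period; deviation gives 30 once then 11 forever.
  23/(1−δ) ≥ 30 + 11δ/(1−δ) ⇒ δ ≥ 7/19.
Jutland: cooperation gives 22 each period; deviation gives 27 once then 10 forever.
  δ ≥ 5/17.
Both must hold, so the binding constraint is Ivora's: δ ≥ 7/19.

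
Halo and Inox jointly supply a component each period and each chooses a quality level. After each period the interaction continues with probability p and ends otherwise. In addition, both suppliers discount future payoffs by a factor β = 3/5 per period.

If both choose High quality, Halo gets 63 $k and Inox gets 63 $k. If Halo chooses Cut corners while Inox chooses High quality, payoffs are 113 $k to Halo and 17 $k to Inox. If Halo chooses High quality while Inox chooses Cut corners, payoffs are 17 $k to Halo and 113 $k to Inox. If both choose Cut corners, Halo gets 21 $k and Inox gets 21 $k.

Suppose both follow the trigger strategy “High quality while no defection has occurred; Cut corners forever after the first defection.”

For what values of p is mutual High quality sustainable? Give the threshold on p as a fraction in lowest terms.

125/138

With continuation probability p and discount β, the effective per-period discount factor is βp.
Grim-trigger IC: βp ≥ (113−63)/(113−21) = 25/46.
So p ≥ (25/46)/(3/5) = 125/138.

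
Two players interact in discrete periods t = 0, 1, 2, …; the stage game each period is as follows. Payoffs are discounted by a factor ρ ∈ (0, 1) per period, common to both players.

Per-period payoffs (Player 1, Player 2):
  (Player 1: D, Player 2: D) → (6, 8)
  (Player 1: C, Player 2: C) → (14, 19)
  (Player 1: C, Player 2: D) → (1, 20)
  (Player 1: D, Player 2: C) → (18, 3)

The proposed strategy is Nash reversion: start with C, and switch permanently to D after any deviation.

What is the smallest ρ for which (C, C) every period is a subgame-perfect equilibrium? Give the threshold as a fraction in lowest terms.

Player 1's threshold: (18−14)/(18−6) = 1/3.
Player 2's threshold: (20−19)/(20−8) = 1/12.
1/3 > 1/12, so Player 1 binds and ρ* = 1/3.

1/3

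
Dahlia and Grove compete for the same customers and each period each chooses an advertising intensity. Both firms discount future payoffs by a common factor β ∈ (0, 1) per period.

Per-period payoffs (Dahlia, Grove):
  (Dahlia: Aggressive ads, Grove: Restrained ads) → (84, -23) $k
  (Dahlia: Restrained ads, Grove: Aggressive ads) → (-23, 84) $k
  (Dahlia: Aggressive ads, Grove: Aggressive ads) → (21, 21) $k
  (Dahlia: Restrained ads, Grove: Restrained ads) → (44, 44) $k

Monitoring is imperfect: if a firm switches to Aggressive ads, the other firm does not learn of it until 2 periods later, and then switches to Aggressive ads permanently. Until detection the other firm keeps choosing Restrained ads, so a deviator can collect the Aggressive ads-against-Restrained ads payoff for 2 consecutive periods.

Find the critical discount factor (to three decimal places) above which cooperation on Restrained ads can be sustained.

A deviator earns 84 for 2 periods, then 21 forever; cooperating earns 44 forever. Multiplying the IC by (1−β):
44 ≥ 84(1−β^2) + 21β^2, so 63·β^2 ≥ 40 and β^2 ≥ 40/63.
β ≥ (40/63)^(1/2) ≈ 0.797.

0.797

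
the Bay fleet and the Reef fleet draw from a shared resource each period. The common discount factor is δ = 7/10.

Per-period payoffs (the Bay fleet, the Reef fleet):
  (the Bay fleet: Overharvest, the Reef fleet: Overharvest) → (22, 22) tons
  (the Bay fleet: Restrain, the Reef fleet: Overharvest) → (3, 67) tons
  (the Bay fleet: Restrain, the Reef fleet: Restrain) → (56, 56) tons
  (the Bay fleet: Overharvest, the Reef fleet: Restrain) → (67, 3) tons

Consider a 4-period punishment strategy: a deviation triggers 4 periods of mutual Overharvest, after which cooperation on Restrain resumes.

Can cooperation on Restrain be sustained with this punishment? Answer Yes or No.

Yes

IC: δ+…+δ^4 ≥ (67−56)/(56−22) = 11/34.
At δ = 7/10: partial sum = 1.7731 ≥ 0.3235. Cooperation sustainable.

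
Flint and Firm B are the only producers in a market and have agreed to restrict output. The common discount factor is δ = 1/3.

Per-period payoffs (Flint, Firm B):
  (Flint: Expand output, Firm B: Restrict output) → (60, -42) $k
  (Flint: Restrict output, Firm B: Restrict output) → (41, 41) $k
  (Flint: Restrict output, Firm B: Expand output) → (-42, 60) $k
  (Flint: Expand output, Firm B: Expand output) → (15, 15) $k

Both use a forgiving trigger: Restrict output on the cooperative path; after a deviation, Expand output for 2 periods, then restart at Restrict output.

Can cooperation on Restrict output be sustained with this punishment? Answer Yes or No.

No

Comparing payoff streams over the 3 periods until play realigns: cooperate → 41(1+δ+…+δ^2); deviate → 60 + 15(δ+…+δ^2).
Cooperation is sustained iff (41−15)(δ+…+δ^2) ≥ 60−41.
δ+…+δ^2 = 1/3·(1−(1/3)^2)/(1−1/3) = 0.4444, and (60−41)/(41−15) = 0.7308.
0.4444 < 0.7308, so cooperation is not sustainable.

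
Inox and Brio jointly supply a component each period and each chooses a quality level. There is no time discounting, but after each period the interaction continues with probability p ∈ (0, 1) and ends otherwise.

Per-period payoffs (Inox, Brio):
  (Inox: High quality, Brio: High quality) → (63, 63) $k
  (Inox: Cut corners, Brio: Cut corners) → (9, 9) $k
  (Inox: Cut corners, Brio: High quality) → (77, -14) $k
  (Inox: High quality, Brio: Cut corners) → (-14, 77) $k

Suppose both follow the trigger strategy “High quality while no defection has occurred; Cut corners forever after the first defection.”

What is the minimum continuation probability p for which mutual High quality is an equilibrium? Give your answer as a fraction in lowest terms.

7/34

With no time discounting, the continuation probability p plays the role of the discount factor.
Grim-trigger IC: 63/(1−p) ≥ 77 + 9p/(1−p) ⇒ p ≥ (77−63)/(77−9) = 7/34.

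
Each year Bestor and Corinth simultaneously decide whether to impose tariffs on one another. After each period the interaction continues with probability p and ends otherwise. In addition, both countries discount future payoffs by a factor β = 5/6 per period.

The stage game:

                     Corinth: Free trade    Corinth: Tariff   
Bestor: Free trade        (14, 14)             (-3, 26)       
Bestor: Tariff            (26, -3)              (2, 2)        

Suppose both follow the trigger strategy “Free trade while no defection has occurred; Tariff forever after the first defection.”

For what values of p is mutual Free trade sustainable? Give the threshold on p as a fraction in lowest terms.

With continuation probability p and discount β, the effective per-period discount factor is βp.
Grim-trigger IC: βp ≥ (26−14)/(26−2) = 1/2.
So p ≥ (1/2)/(5/6) = 3/5.

3/5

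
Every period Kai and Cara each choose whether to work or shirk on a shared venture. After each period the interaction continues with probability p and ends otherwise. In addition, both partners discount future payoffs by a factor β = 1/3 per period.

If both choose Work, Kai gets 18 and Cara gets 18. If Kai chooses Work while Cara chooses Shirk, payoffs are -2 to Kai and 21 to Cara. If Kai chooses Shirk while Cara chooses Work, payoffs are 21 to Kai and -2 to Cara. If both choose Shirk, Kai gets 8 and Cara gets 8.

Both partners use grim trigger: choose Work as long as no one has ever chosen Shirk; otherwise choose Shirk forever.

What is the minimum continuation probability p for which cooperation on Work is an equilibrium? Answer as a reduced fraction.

9/13

With continuation probability p and discount β, the effective per-period discount factor is βp.
Grim-trigger IC: βp ≥ (21−18)/(21−8) = 3/13.
So p ≥ (3/13)/(1/3) = 9/13.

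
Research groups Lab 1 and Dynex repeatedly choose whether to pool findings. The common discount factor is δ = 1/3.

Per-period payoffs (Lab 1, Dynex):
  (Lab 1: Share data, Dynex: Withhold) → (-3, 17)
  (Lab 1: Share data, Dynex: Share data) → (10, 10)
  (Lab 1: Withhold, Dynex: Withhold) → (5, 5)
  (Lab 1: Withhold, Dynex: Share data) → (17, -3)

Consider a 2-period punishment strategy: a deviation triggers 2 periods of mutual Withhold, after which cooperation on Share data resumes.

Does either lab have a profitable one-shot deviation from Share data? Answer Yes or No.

Yes

Comparing payoff streams over the 3 periods until play realigns: cooperate → 10(1+δ+…+δ^2); deviate → 17 + 5(δ+…+δ^2).
Cooperation is sustained iff (10−5)(δ+…+δ^2) ≥ 17−10.
δ+…+δ^2 = 1/3·(1−(1/3)^2)/(1−1/3) = 0.4444, and (17−10)/(10−5) = 1.4000.
0.4444 < 1.4000, so cooperation is not sustainable.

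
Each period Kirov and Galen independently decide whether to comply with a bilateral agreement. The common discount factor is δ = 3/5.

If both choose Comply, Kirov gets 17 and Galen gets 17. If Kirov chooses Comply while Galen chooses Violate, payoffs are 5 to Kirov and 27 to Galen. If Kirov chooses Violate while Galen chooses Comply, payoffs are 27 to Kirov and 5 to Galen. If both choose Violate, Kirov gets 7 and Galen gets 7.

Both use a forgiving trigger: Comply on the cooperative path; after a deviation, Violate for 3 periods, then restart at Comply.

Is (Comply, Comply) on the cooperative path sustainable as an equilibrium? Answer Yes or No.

A one-shot deviation gives 27 now, then 7 for 3 periods, then back to 17.
Gain from deviating: (27−17) today; loss: (17−7) in each of the next 3 periods.
No-deviation condition: (17−7)(δ+…+δ^3) ≥ 27−17, i.e. δ+…+δ^3 ≥ 1.
At δ = 3/5: δ+…+δ^3 = 1.1760 ≥ 1.0000.
So cooperation is sustainable.

Yes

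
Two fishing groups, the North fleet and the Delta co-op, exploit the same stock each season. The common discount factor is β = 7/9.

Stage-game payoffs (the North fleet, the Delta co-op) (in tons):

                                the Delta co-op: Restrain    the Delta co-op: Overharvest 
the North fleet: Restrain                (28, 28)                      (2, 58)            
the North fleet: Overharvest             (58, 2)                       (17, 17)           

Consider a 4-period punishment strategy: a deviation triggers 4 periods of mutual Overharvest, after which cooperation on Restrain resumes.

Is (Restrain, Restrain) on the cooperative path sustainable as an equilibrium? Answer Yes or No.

No

Comparing payoff streams over the 5 periods until play realigns: cooperate → 28(1+β+…+β^4); deviate → 58 + 17(β+…+β^4).
Cooperation is sustained iff (28−17)(β+…+β^4) ≥ 58−28.
β+…+β^4 = 7/9·(1−(7/9)^4)/(1−7/9) = 2.2192, and (58−28)/(28−17) = 2.7273.
2.2192 < 2.7273, so cooperation is not sustainable.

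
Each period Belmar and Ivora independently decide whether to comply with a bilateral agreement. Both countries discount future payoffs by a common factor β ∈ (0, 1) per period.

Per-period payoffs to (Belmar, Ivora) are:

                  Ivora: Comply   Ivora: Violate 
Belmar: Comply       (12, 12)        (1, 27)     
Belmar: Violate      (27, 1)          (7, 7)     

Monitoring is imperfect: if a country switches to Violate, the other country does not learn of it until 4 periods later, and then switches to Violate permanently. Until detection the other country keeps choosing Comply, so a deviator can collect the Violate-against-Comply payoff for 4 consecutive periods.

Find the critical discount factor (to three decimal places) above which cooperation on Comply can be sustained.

The best deviation is to choose Violate for all 4 undetected periods, earning 27 each, then 7 forever once detected.
Deviation value: 27(1−β^4)/(1−β) + 7β^4/(1−β); cooperation value: 12/(1−β).
IC: 12 ≥ 27(1−β^4) + 7β^4 = 27 − 20β^4.
So β^4 ≥ 15/20 = 3/4, giving β ≥ (3/4)^(1/4) ≈ 0.931.

0.931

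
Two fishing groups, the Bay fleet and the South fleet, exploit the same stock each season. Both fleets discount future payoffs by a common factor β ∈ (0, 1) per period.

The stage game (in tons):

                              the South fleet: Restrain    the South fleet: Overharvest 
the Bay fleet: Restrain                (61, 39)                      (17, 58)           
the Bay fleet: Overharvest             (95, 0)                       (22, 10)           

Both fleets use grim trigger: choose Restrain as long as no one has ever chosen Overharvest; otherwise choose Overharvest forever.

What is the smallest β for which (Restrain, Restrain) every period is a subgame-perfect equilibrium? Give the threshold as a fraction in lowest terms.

34/73

the Bay fleet's threshold: (95−61)/(95−22) = 34/73.
the South fleet's threshold: (58−39)/(58−10) = 19/48.
34/73 > 19/48, so the Bay fleet binds and β* = 34/73.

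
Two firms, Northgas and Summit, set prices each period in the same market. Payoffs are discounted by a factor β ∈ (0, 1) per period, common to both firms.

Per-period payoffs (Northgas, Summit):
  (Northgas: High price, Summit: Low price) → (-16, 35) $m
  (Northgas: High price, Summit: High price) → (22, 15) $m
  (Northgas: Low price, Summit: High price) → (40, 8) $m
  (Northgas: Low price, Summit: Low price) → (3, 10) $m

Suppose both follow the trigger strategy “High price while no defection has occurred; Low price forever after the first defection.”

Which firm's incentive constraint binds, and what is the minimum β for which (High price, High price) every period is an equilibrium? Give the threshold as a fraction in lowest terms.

Northgas: cooperation gives 22 each period; deviation gives 40 once then 3 forever.
  22/(1−β) ≥ 40 + 3β/(1−β) ⇒ β ≥ 18/37.
Summit: cooperation gives 15 each period; deviation gives 35 once then 10 forever.
  β ≥ 20/25 = 4/5.
Both must hold, so the binding constraint is Summit's: β ≥ 4/5.

Summit; β ≥ 4/5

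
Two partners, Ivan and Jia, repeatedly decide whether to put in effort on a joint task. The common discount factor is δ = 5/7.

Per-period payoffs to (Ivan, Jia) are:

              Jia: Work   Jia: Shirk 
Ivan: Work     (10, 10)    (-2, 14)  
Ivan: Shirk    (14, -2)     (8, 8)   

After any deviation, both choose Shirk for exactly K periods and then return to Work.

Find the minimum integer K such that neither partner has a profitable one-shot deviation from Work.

IC: δ(1−δ^K)/(1−δ) ≥ (14−10)/(10−8) = 2.
With δ = 5/7: need 1 − δ^K ≥ 2·(1−5/7)/(5/7), i.e. δ^K ≤ 0.2000.
Since (5/7)^4 = 0.2603 and (5/7)^5 = 0.1859, the smallest such K is 5.

5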